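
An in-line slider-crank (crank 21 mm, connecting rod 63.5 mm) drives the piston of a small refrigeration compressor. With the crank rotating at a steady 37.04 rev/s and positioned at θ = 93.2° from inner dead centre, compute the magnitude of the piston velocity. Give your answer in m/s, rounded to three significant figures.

ω = 2π·37 = 232.7 rad/s
For an in-line slider-crank, x = r cosθ + √(L² − r² sin²θ), so v = −rω sinθ·[1 + r cosθ/√(L² − r² sin²θ)].
With r = 0.021 m, L = 0.0635 m, θ = 93.2°: √(L² − r² sin²θ) = 0.059939 m.
v = −0.021·232.7·0.99844·[1 + 0.021·-0.05582/0.059939] = -4.7843 m/s.
|v| = 4.7843 m/s.

4.78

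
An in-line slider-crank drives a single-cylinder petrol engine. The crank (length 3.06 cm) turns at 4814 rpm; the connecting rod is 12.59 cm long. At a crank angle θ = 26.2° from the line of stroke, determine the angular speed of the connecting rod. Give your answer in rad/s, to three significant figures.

ω = 504.1 rad/s (converted from 4814 rpm).
The rod makes angle φ with the slider axis where L sinφ = r sinθ; differentiating, L cosφ·φ̇ = r ω cosθ.
L cosφ = √(L² − r² sin²θ) = 0.12517 m.
|ω_rod| = r ω |cosθ| / √(L² − r² sin²θ) = 0.0306·504.1·0.89726/0.12517 = 110.58 rad/s.

111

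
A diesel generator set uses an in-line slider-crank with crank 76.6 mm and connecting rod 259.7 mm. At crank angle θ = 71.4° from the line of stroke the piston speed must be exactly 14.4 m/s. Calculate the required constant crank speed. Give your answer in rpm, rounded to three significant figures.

For an in-line slider-crank, |v_piston| = rω|sinθ|·[1 + r cosθ/√(L² − r² sin²θ)].
With r = 0.0766 m, L = 0.2597 m, θ = 71.4°: the bracketed kinematic factor |dx/dθ| = 0.079713 m.
ω = v/|dx/dθ| = 14.4/0.079713 = 180.65 rad/s.
N = 60ω/(2π) = 1725.1 rpm.

1730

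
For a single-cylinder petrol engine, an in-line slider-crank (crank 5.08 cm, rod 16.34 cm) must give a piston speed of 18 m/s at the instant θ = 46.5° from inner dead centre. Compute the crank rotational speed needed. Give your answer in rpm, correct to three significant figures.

3820

For an in-line slider-crank, |v_piston| = rω|sinθ|·[1 + r cosθ/√(L² − r² sin²θ)].
With r = 0.0508 m, L = 0.1634 m, θ = 46.5°: the bracketed kinematic factor |dx/dθ| = 0.044943 m.
ω = v/|dx/dθ| = 18/0.044943 = 400.5 rad/s.
N = 60ω/(2π) = 3824.5 rpm.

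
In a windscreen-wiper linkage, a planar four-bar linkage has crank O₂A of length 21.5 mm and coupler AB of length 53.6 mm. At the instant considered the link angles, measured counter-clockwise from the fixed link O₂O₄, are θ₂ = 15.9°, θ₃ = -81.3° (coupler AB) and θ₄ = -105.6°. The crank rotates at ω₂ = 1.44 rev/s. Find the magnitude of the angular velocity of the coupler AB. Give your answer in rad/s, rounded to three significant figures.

ω₂ = 9.048 rad/s (from 1.44 rev/s).
Differentiating the loop-closure r₂e^{iθ₂}+r₃e^{iθ₃}=r₁+r₄e^{iθ₄} gives r₂ω₂e^{iθ₂}+r₃ω₃e^{iθ₃}=r₄ω₄e^{iθ₄}.
Eliminating the other unknown: ω₃ = r₂ω₂ sin(θ₄−θ₂) / [r₃ sin(θ₃−θ₄)].
Numerator sine = -0.85264; denominator sine = +0.41151.
Result = 0.0215·9.048·(-0.85264) / (0.0536·(+0.41151)) = -7.5196 rad/s; magnitude 7.5196 rad/s.

7.52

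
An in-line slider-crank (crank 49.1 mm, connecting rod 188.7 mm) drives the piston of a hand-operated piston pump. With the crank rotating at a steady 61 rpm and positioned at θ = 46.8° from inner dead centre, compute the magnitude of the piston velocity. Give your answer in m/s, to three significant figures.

0.270

ω = 2π·61/60 = 6.388 rad/s
For an in-line slider-crank, x = r cosθ + √(L² − r² sin²θ), so v = −rω sinθ·[1 + r cosθ/√(L² − r² sin²θ)].
With r = 0.0491 m, L = 0.1887 m, θ = 46.8°: √(L² − r² sin²θ) = 0.18527 m.
v = −0.0491·6.388·0.72897·[1 + 0.0491·0.68455/0.18527] = -0.27012 m/s.
|v| = 0.27012 m/s.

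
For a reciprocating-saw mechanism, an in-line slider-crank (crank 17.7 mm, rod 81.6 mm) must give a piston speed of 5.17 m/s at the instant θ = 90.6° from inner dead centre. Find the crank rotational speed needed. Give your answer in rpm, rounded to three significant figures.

For an in-line slider-crank, |v_piston| = rω|sinθ|·[1 + r cosθ/√(L² − r² sin²θ)].
With r = 0.0177 m, L = 0.0816 m, θ = 90.6°: the bracketed kinematic factor |dx/dθ| = 0.017658 m.
ω = v/|dx/dθ| = 5.17/0.017658 = 292.79 rad/s.
N = 60ω/(2π) = 2795.9 rpm.

2800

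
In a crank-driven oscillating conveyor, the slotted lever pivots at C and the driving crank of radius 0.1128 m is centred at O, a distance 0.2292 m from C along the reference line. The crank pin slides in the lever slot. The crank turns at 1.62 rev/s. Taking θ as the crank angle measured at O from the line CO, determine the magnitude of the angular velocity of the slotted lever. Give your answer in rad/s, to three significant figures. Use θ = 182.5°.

9.81

ω = 10.18 rad/s (from 1.62 rev/s).
Crank pin A relative to C: A = (d + r cosθ, r sinθ); lever angle φ = atan2(r sinθ, d + r cosθ).
Differentiating tanφ: φ̇ = rω(d cosθ + r)/(d² + r² + 2dr cosθ).
d² + r² + 2dr cosθ = |CA|² = 0.0135982 m²;  d cosθ + r = -0.11618 m.
|ω_lever| = |0.1128·10.18·-0.11618| / 0.0135982 = 9.8098 rad/s.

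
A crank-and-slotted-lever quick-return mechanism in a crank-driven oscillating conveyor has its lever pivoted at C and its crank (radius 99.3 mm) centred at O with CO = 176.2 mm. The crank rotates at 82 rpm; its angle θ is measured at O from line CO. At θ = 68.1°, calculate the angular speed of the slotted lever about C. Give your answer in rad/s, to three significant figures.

2.61

ω = 8.587 rad/s (from 82 rpm).
Crank pin A relative to C: A = (d + r cosθ, r sinθ); lever angle φ = atan2(r sinθ, d + r cosθ).
Differentiating tanφ: φ̇ = rω(d cosθ + r)/(d² + r² + 2dr cosθ).
d² + r² + 2dr cosθ = |CA|² = 0.053959 m²;  d cosθ + r = +0.16502 m.
|ω_lever| = |0.0993·8.587·+0.16502| / 0.053959 = 2.6077 rad/s.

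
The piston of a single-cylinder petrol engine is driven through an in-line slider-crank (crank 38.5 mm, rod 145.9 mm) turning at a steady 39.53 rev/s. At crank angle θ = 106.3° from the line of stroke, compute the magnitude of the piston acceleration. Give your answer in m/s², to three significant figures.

1210

ω = 2π·39.5 = 248.4 rad/s
x(θ) = r cosθ + √(L² − r² sin²θ); with ω constant, a = ω²·d²x/dθ².
d²x/dθ² = −r cosθ − r²(cos2θ)/√u − r⁴ sin²2θ/(4u^{3/2}),  u = L² − r² sin²θ = 0.0199213 m².
Substituting r = 0.0385 m, L = 0.1459 m, θ = 106.3°: d²x/dθ² = +0.019596 m.
a = ω²·d²x/dθ² = (248.4)²·(+0.019596) = +1208.9 m/s²;  |a| = 1208.9 m/s².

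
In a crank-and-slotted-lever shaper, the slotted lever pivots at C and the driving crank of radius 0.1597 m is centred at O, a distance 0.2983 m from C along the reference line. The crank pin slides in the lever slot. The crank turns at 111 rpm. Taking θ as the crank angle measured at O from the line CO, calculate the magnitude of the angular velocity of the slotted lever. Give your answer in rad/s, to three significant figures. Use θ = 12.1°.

4.04

ω = 11.62 rad/s (from 111 rpm).
Crank pin A relative to C: A = (d + r cosθ, r sinθ); lever angle φ = atan2(r sinθ, d + r cosθ).
Differentiating tanφ: φ̇ = rω(d cosθ + r)/(d² + r² + 2dr cosθ).
d² + r² + 2dr cosθ = |CA|² = 0.207647 m²;  d cosθ + r = +0.45137 m.
|ω_lever| = |0.1597·11.62·+0.45137| / 0.207647 = 4.0352 rad/s.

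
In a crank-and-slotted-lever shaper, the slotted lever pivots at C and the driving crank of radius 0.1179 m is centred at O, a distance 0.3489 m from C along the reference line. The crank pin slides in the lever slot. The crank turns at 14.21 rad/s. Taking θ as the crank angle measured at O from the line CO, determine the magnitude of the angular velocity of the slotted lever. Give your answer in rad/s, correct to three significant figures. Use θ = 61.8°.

2.71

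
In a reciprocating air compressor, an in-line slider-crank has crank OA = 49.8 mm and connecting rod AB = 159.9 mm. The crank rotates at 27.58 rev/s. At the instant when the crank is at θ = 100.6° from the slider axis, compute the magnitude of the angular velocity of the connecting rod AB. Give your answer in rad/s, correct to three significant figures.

10.4

ω = 173.3 rad/s (converted from 27.58 rev/s).
The rod makes angle φ with the slider axis where L sinφ = r sinθ; differentiating, L cosφ·φ̇ = r ω cosθ.
L cosφ = √(L² − r² sin²θ) = 0.15222 m.
|ω_rod| = r ω |cosθ| / √(L² − r² sin²θ) = 0.0498·173.3·0.18395/0.15222 = 10.429 rad/s.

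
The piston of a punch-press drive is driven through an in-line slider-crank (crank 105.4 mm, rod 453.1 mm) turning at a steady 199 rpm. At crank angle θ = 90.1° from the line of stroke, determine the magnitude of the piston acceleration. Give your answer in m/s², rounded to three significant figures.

11.0

ω = 2π·199/60 = 20.84 rad/s
x(θ) = r cosθ + √(L² − r² sin²θ); with ω constant, a = ω²·d²x/dθ².
d²x/dθ² = −r cosθ − r²(cos2θ)/√u − r⁴ sin²2θ/(4u^{3/2}),  u = L² − r² sin²θ = 0.19419 m².
Substituting r = 0.1054 m, L = 0.4531 m, θ = 90.1°: d²x/dθ² = +0.025393 m.
a = ω²·d²x/dθ² = (20.84)²·(+0.025393) = +11.028 m/s²;  |a| = 11.028 m/s².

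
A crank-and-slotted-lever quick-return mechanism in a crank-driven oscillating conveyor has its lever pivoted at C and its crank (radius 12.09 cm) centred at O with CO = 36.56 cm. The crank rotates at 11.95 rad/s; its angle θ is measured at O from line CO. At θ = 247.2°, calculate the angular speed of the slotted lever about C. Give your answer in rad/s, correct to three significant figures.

0.263

ω = 11.95 rad/s
Crank pin A relative to C: A = (d + r cosθ, r sinθ); lever angle φ = atan2(r sinθ, d + r cosθ).
Differentiating tanφ: φ̇ = rω(d cosθ + r)/(d² + r² + 2dr cosθ).
d² + r² + 2dr cosθ = |CA|² = 0.114023 m²;  d cosθ + r = -0.020776 m.
|ω_lever| = |0.1209·11.95·-0.020776| / 0.114023 = 0.26324 rad/s.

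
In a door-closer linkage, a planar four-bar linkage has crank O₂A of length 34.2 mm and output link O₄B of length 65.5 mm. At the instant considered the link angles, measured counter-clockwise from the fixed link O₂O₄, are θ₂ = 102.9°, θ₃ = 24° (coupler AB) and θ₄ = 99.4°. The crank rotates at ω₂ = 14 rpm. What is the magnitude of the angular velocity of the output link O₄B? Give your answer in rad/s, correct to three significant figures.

ω₂ = 1.466 rad/s (from 14 rpm).
Differentiating the loop-closure r₂e^{iθ₂}+r₃e^{iθ₃}=r₁+r₄e^{iθ₄} gives r₂ω₂e^{iθ₂}+r₃ω₃e^{iθ₃}=r₄ω₄e^{iθ₄}.
Eliminating the other unknown: ω₄ = r₂ω₂ sin(θ₂−θ₃) / [r₄ sin(θ₄−θ₃)].
Numerator sine = +0.98129; denominator sine = +0.96771.
Result = 0.0342·1.466·(+0.98129) / (0.0655·(+0.96771)) = +0.77624 rad/s; magnitude 0.77624 rad/s.

0.776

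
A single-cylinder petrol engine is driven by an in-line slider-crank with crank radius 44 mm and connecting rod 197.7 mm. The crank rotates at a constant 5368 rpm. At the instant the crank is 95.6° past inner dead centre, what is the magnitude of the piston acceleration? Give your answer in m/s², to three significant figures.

4470

ω = 2π·5368/60 = 562.1 rad/s
x(θ) = r cosθ + √(L² − r² sin²θ); with ω constant, a = ω²·d²x/dθ².
d²x/dθ² = −r cosθ − r²(cos2θ)/√u − r⁴ sin²2θ/(4u^{3/2}),  u = L² − r² sin²θ = 0.0371677 m².
Substituting r = 0.044 m, L = 0.1977 m, θ = 95.6°: d²x/dθ² = +0.01414 m.
a = ω²·d²x/dθ² = (562.1)²·(+0.01414) = +4468 m/s²;  |a| = 4468 m/s².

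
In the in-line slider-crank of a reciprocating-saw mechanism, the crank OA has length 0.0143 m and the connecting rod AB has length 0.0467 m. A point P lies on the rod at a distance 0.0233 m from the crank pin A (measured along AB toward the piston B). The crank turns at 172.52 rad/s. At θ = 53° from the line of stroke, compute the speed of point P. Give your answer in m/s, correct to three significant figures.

ω = 172.5 rad/s.  Crank-pin speed |V_A| = rω = 2.467 m/s, perpendicular to OA.
Rod angle: sinφ = −(r/L) sinθ ⇒ φ = -14.155°; ω_rod = −rω cosθ/√(L²−r²sin²θ) = -32.788 rad/s.
V_P = V_A + ω_rod × AP, with AP = 0.0233 m along the rod.
Components: V_Px = −rω sinθ − a·ω_rod·sinφ = -2.1571 m/s;  V_Py = rω cosθ + a·ω_rod·cosφ = +0.74394 m/s.
|V_P| = √(V_Px² + V_Py²) = 2.2818 m/s.

2.28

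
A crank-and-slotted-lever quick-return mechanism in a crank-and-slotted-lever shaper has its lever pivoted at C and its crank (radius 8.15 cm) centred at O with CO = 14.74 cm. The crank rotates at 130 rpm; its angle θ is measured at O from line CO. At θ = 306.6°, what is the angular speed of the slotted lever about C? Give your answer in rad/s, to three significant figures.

4.40

ω = 13.61 rad/s (from 130 rpm).
Crank pin A relative to C: A = (d + r cosθ, r sinθ); lever angle φ = atan2(r sinθ, d + r cosθ).
Differentiating tanφ: φ̇ = rω(d cosθ + r)/(d² + r² + 2dr cosθ).
d² + r² + 2dr cosθ = |CA|² = 0.042694 m²;  d cosθ + r = +0.16938 m.
|ω_lever| = |0.0815·13.61·+0.16938| / 0.042694 = 4.4018 rad/s.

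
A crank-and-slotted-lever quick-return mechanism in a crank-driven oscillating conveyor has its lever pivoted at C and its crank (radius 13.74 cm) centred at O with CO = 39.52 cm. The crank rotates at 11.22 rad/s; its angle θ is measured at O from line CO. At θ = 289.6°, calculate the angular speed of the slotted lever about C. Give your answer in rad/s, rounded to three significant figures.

1.97

ω = 11.22 rad/s
Crank pin A relative to C: A = (d + r cosθ, r sinθ); lever angle φ = atan2(r sinθ, d + r cosθ).
Differentiating tanφ: φ̇ = rω(d cosθ + r)/(d² + r² + 2dr cosθ).
d² + r² + 2dr cosθ = |CA|² = 0.211492 m²;  d cosθ + r = +0.26997 m.
|ω_lever| = |0.1374·11.22·+0.26997| / 0.211492 = 1.9679 rad/s.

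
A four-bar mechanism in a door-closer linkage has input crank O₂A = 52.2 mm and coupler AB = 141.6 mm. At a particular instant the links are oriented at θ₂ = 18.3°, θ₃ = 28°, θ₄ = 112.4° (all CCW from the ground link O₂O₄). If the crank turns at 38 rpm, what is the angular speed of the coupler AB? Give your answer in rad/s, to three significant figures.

1.47

ω₂ = 3.979 rad/s (from 38 rpm).
Differentiating the loop-closure r₂e^{iθ₂}+r₃e^{iθ₃}=r₁+r₄e^{iθ₄} gives r₂ω₂e^{iθ₂}+r₃ω₃e^{iθ₃}=r₄ω₄e^{iθ₄}.
Eliminating the other unknown: ω₃ = r₂ω₂ sin(θ₄−θ₂) / [r₃ sin(θ₃−θ₄)].
Numerator sine = +0.99744; denominator sine = -0.99523.
Result = 0.0522·3.979·(+0.99744) / (0.1416·(-0.99523)) = -1.4702 rad/s; magnitude 1.4702 rad/s.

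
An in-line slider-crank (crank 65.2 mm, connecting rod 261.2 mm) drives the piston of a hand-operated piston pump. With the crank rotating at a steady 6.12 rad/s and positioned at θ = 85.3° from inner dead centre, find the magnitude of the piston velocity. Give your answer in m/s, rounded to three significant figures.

ω = 6.12 rad/s
For an in-line slider-crank, x = r cosθ + √(L² − r² sin²θ), so v = −rω sinθ·[1 + r cosθ/√(L² − r² sin²θ)].
With r = 0.0652 m, L = 0.2612 m, θ = 85.3°: √(L² − r² sin²θ) = 0.25299 m.
v = −0.0652·6.12·0.99664·[1 + 0.0652·0.08194/0.25299] = -0.40608 m/s.
|v| = 0.40608 m/s.

0.406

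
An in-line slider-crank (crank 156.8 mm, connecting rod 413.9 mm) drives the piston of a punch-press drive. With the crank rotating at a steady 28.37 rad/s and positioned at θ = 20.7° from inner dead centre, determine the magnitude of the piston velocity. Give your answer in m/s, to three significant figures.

2.13

ω = 28.37 rad/s
For an in-line slider-crank, x = r cosθ + √(L² − r² sin²θ), so v = −rω sinθ·[1 + r cosθ/√(L² − r² sin²θ)].
With r = 0.1568 m, L = 0.4139 m, θ = 20.7°: √(L² − r² sin²θ) = 0.41017 m.
v = −0.1568·28.37·0.35347·[1 + 0.1568·0.93544/0.41017] = -2.1347 m/s.
|v| = 2.1347 m/s.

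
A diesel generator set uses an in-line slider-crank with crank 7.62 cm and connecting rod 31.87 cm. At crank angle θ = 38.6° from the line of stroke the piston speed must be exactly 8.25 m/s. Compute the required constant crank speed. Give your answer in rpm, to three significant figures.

For an in-line slider-crank, |v_piston| = rω|sinθ|·[1 + r cosθ/√(L² − r² sin²θ)].
With r = 0.0762 m, L = 0.3187 m, θ = 38.6°: the bracketed kinematic factor |dx/dθ| = 0.056523 m.
ω = v/|dx/dθ| = 8.25/0.056523 = 145.96 rad/s.
N = 60ω/(2π) = 1393.8 rpm.

1390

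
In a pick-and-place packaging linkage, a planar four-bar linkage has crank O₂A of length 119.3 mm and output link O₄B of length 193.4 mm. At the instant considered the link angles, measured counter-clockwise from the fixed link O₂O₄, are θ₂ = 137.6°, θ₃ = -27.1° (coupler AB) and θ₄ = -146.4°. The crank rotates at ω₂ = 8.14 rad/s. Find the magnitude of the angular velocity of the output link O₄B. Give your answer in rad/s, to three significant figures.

1.52

ω₂ = 8.14 rad/s
Differentiating the loop-closure r₂e^{iθ₂}+r₃e^{iθ₃}=r₁+r₄e^{iθ₄} gives r₂ω₂e^{iθ₂}+r₃ω₃e^{iθ₃}=r₄ω₄e^{iθ₄}.
Eliminating the other unknown: ω₄ = r₂ω₂ sin(θ₂−θ₃) / [r₄ sin(θ₄−θ₃)].
Numerator sine = +0.26387; denominator sine = -0.87207.
Result = 0.1193·8.14·(+0.26387) / (0.1934·(-0.87207)) = -1.5193 rad/s; magnitude 1.5193 rad/s.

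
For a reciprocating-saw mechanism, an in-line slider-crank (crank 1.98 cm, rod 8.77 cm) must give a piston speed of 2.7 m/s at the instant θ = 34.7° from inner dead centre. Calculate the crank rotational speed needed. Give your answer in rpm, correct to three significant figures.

For an in-line slider-crank, |v_piston| = rω|sinθ|·[1 + r cosθ/√(L² − r² sin²θ)].
With r = 0.0198 m, L = 0.0877 m, θ = 34.7°: the bracketed kinematic factor |dx/dθ| = 0.013381 m.
ω = v/|dx/dθ| = 2.7/0.013381 = 201.77 rad/s.
N = 60ω/(2π) = 1926.8 rpm.

1930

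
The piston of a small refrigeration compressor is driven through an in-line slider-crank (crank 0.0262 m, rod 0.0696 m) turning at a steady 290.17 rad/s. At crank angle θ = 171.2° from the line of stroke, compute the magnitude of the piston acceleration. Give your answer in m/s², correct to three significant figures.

1380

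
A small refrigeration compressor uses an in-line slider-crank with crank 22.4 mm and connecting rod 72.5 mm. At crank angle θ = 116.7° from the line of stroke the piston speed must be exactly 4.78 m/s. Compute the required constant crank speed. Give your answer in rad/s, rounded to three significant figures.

For an in-line slider-crank, |v_piston| = rω|sinθ|·[1 + r cosθ/√(L² − r² sin²θ)].
With r = 0.0224 m, L = 0.0725 m, θ = 116.7°: the bracketed kinematic factor |dx/dθ| = 0.017121 m.
ω = v/|dx/dθ| = 4.78/0.017121 = 279.19 rad/s.

279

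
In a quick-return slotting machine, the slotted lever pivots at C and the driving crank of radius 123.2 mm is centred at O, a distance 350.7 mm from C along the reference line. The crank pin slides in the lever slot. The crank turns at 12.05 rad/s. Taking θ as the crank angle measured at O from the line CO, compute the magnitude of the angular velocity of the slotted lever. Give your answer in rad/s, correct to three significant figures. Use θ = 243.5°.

ω = 12.05 rad/s
Crank pin A relative to C: A = (d + r cosθ, r sinθ); lever angle φ = atan2(r sinθ, d + r cosθ).
Differentiating tanφ: φ̇ = rω(d cosθ + r)/(d² + r² + 2dr cosθ).
d² + r² + 2dr cosθ = |CA|² = 0.0996117 m²;  d cosθ + r = -0.033282 m.
|ω_lever| = |0.1232·12.05·-0.033282| / 0.0996117 = 0.49601 rad/s.

0.496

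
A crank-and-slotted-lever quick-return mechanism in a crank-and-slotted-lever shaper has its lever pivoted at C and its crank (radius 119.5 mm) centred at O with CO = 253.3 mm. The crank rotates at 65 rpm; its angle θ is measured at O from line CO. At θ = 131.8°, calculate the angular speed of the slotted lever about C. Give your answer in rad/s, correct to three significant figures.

1.05

ω = 6.807 rad/s (from 65 rpm).
Crank pin A relative to C: A = (d + r cosθ, r sinθ); lever angle φ = atan2(r sinθ, d + r cosθ).
Differentiating tanφ: φ̇ = rω(d cosθ + r)/(d² + r² + 2dr cosθ).
d² + r² + 2dr cosθ = |CA|² = 0.0380901 m²;  d cosθ + r = -0.049333 m.
|ω_lever| = |0.1195·6.807·-0.049333| / 0.0380901 = 1.0535 rad/s.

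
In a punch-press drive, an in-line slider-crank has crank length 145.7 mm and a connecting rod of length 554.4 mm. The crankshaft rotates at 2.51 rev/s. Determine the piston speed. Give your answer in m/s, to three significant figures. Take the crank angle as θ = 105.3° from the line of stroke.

ω = 2π·2.51 = 15.77 rad/s
For an in-line slider-crank, x = r cosθ + √(L² − r² sin²θ), so v = −rω sinθ·[1 + r cosθ/√(L² − r² sin²θ)].
With r = 0.1457 m, L = 0.5544 m, θ = 105.3°: √(L² − r² sin²θ) = 0.53629 m.
v = −0.1457·15.77·0.96456·[1 + 0.1457·-0.26387/0.53629] = -2.0575 m/s.
|v| = 2.0575 m/s.

2.06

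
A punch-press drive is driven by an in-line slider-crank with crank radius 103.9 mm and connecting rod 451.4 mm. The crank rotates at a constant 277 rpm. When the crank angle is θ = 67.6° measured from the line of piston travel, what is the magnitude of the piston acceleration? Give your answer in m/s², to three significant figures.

18.8

ω = 2π·277/60 = 29.01 rad/s
x(θ) = r cosθ + √(L² − r² sin²θ); with ω constant, a = ω²·d²x/dθ².
d²x/dθ² = −r cosθ − r²(cos2θ)/√u − r⁴ sin²2θ/(4u^{3/2}),  u = L² − r² sin²θ = 0.194534 m².
Substituting r = 0.1039 m, L = 0.4514 m, θ = 67.6°: d²x/dθ² = -0.022395 m.
a = ω²·d²x/dθ² = (29.01)²·(-0.022395) = -18.843 m/s²;  |a| = 18.843 m/s².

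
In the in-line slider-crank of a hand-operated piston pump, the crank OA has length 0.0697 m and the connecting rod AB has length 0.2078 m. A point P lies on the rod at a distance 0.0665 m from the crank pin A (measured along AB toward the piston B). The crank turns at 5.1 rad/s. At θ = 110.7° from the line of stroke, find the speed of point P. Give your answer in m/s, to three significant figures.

0.330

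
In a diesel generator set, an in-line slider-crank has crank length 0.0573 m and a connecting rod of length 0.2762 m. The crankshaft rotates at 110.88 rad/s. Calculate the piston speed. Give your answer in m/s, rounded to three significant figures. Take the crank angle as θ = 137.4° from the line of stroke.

3.64

ω = 110.9 rad/s
For an in-line slider-crank, x = r cosθ + √(L² − r² sin²θ), so v = −rω sinθ·[1 + r cosθ/√(L² − r² sin²θ)].
With r = 0.0573 m, L = 0.2762 m, θ = 137.4°: √(L² − r² sin²θ) = 0.27346 m.
v = −0.0573·110.9·0.67688·[1 + 0.0573·-0.73610/0.27346] = -3.6372 m/s.
|v| = 3.6372 m/s.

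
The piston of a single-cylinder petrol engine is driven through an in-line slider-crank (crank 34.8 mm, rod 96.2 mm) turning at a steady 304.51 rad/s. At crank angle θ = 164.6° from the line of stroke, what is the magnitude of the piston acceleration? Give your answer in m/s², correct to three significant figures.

2090

ω = 304.5 rad/s
x(θ) = r cosθ + √(L² − r² sin²θ); with ω constant, a = ω²·d²x/dθ².
d²x/dθ² = −r cosθ − r²(cos2θ)/√u − r⁴ sin²2θ/(4u^{3/2}),  u = L² − r² sin²θ = 0.00916904 m².
Substituting r = 0.0348 m, L = 0.0962 m, θ = 164.6°: d²x/dθ² = +0.022578 m.
a = ω²·d²x/dθ² = (304.5)²·(+0.022578) = +2093.5 m/s²;  |a| = 2093.5 m/s².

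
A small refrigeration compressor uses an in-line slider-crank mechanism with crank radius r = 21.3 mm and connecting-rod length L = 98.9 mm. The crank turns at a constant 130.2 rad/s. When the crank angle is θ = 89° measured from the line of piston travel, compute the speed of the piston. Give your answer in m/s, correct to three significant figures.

ω = 130.2 rad/s
For an in-line slider-crank, x = r cosθ + √(L² − r² sin²θ), so v = −rω sinθ·[1 + r cosθ/√(L² − r² sin²θ)].
With r = 0.0213 m, L = 0.0989 m, θ = 89°: √(L² − r² sin²θ) = 0.09658 m.
v = −0.0213·130.2·0.99985·[1 + 0.0213·0.01745/0.09658] = -2.7835 m/s.
|v| = 2.7835 m/s.

2.78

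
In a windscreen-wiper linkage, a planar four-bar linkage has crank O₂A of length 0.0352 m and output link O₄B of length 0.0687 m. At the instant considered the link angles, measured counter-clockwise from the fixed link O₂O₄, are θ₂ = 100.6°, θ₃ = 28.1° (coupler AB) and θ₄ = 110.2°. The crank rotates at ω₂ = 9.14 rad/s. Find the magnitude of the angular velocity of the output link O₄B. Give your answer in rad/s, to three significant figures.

ω₂ = 9.14 rad/s
Differentiating the loop-closure r₂e^{iθ₂}+r₃e^{iθ₃}=r₁+r₄e^{iθ₄} gives r₂ω₂e^{iθ₂}+r₃ω₃e^{iθ₃}=r₄ω₄e^{iθ₄}.
Eliminating the other unknown: ω₄ = r₂ω₂ sin(θ₂−θ₃) / [r₄ sin(θ₄−θ₃)].
Numerator sine = +0.95372; denominator sine = +0.99051.
Result = 0.0352·9.14·(+0.95372) / (0.0687·(+0.99051)) = +4.5091 rad/s; magnitude 4.5091 rad/s.

4.51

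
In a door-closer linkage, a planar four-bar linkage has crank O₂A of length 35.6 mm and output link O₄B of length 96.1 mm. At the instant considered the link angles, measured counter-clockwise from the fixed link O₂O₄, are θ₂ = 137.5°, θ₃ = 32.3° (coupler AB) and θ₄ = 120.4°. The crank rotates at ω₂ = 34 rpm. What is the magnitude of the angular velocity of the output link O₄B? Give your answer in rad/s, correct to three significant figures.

ω₂ = 3.56 rad/s (from 34 rpm).
Differentiating the loop-closure r₂e^{iθ₂}+r₃e^{iθ₃}=r₁+r₄e^{iθ₄} gives r₂ω₂e^{iθ₂}+r₃ω₃e^{iθ₃}=r₄ω₄e^{iθ₄}.
Eliminating the other unknown: ω₄ = r₂ω₂ sin(θ₂−θ₃) / [r₄ sin(θ₄−θ₃)].
Numerator sine = +0.96502; denominator sine = +0.99945.
Result = 0.0356·3.56·(+0.96502) / (0.0961·(+0.99945)) = +1.2735 rad/s; magnitude 1.2735 rad/s.

1.27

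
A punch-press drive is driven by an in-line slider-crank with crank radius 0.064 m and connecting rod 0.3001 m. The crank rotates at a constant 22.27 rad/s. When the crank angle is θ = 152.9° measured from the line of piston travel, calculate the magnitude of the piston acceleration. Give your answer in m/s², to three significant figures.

ω = 22.27 rad/s
x(θ) = r cosθ + √(L² − r² sin²θ); with ω constant, a = ω²·d²x/dθ².
d²x/dθ² = −r cosθ − r²(cos2θ)/√u − r⁴ sin²2θ/(4u^{3/2}),  u = L² − r² sin²θ = 0.08921 m².
Substituting r = 0.064 m, L = 0.3001 m, θ = 152.9°: d²x/dθ² = +0.048848 m.
a = ω²·d²x/dθ² = (22.27)²·(+0.048848) = +24.226 m/s²;  |a| = 24.226 m/s².

24.2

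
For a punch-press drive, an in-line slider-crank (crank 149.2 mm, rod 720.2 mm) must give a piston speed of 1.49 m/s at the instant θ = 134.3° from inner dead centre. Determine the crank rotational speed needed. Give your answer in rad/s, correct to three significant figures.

For an in-line slider-crank, |v_piston| = rω|sinθ|·[1 + r cosθ/√(L² − r² sin²θ)].
With r = 0.1492 m, L = 0.7202 m, θ = 134.3°: the bracketed kinematic factor |dx/dθ| = 0.091159 m.
ω = v/|dx/dθ| = 1.49/0.091159 = 16.345 rad/s.

16.3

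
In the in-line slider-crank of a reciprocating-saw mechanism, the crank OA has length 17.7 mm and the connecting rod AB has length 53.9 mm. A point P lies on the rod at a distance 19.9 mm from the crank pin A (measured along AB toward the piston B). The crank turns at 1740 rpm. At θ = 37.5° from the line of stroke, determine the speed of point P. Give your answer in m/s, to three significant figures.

ω = 182.2 rad/s.  Crank-pin speed |V_A| = rω = 3.2252 m/s, perpendicular to OA.
Rod angle: sinφ = −(r/L) sinθ ⇒ φ = -11.532°; ω_rod = −rω cosθ/√(L²−r²sin²θ) = -48.449 rad/s.
V_P = V_A + ω_rod × AP, with AP = 0.0199 m along the rod.
Components: V_Px = −rω sinθ − a·ω_rod·sinφ = -2.1561 m/s;  V_Py = rω cosθ + a·ω_rod·cosφ = +1.614 m/s.
|V_P| = √(V_Px² + V_Py²) = 2.6933 m/s.

2.69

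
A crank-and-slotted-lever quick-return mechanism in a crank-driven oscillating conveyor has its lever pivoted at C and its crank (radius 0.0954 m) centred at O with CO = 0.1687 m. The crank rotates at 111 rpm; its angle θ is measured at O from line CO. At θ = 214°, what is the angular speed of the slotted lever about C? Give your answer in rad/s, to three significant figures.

4.53

ω = 11.62 rad/s (from 111 rpm).
Crank pin A relative to C: A = (d + r cosθ, r sinθ); lever angle φ = atan2(r sinθ, d + r cosθ).
Differentiating tanφ: φ̇ = rω(d cosθ + r)/(d² + r² + 2dr cosθ).
d² + r² + 2dr cosθ = |CA|² = 0.0108758 m²;  d cosθ + r = -0.044459 m.
|ω_lever| = |0.0954·11.62·-0.044459| / 0.0108758 = 4.5331 rad/s.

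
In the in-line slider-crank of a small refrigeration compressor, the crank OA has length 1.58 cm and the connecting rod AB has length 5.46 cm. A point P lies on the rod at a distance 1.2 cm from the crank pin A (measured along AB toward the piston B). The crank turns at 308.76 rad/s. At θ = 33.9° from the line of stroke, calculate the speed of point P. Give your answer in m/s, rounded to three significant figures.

4.27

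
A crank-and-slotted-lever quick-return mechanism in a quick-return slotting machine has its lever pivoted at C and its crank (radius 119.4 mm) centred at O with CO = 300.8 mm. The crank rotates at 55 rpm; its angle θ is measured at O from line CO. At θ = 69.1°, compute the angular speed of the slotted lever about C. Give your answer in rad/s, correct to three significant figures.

ω = 5.76 rad/s (from 55 rpm).
Crank pin A relative to C: A = (d + r cosθ, r sinθ); lever angle φ = atan2(r sinθ, d + r cosθ).
Differentiating tanφ: φ̇ = rω(d cosθ + r)/(d² + r² + 2dr cosθ).
d² + r² + 2dr cosθ = |CA|² = 0.130362 m²;  d cosθ + r = +0.22671 m.
|ω_lever| = |0.1194·5.76·+0.22671| / 0.130362 = 1.1959 rad/s.

1.20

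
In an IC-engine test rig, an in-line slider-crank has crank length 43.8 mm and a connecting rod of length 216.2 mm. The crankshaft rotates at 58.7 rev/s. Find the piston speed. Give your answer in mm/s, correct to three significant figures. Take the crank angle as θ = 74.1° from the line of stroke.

16400

ω = 2π·58.7 = 368.8 rad/s
For an in-line slider-crank, x = r cosθ + √(L² − r² sin²θ), so v = −rω sinθ·[1 + r cosθ/√(L² − r² sin²θ)].
With r = 0.0438 m, L = 0.2162 m, θ = 74.1°: √(L² − r² sin²θ) = 0.21206 m.
v = −0.0438·368.8·0.96174·[1 + 0.0438·0.27396/0.21206] = -16.416 m/s.
|v| = 16.416 m/s = 16416 mm/s.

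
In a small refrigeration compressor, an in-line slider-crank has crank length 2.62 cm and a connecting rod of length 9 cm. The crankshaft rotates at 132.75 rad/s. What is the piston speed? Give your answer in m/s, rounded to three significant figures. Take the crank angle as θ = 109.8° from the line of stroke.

2.94

ω = 132.8 rad/s
For an in-line slider-crank, x = r cosθ + √(L² − r² sin²θ), so v = −rω sinθ·[1 + r cosθ/√(L² − r² sin²θ)].
With r = 0.0262 m, L = 0.09 m, θ = 109.8°: √(L² − r² sin²θ) = 0.086558 m.
v = −0.0262·132.8·0.94088·[1 + 0.0262·-0.33874/0.086558] = -2.9369 m/s.
|v| = 2.9369 m/s.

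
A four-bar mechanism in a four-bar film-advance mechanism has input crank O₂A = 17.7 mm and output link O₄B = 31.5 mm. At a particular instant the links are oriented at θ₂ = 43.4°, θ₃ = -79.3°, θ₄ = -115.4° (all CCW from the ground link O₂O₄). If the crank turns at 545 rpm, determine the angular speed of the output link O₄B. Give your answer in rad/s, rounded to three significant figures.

ω₂ = 57.07 rad/s (from 545 rpm).
Differentiating the loop-closure r₂e^{iθ₂}+r₃e^{iθ₃}=r₁+r₄e^{iθ₄} gives r₂ω₂e^{iθ₂}+r₃ω₃e^{iθ₃}=r₄ω₄e^{iθ₄}.
Eliminating the other unknown: ω₄ = r₂ω₂ sin(θ₂−θ₃) / [r₄ sin(θ₄−θ₃)].
Numerator sine = +0.84151; denominator sine = -0.58920.
Result = 0.0177·57.07·(+0.84151) / (0.0315·(-0.58920)) = -45.802 rad/s; magnitude 45.802 rad/s.

45.8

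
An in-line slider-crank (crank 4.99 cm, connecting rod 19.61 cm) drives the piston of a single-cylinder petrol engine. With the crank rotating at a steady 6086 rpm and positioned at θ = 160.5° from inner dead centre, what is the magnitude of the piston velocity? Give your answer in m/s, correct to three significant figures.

8.06

ω = 2π·6086/60 = 637.3 rad/s
For an in-line slider-crank, x = r cosθ + √(L² − r² sin²θ), so v = −rω sinθ·[1 + r cosθ/√(L² − r² sin²θ)].
With r = 0.0499 m, L = 0.1961 m, θ = 160.5°: √(L² − r² sin²θ) = 0.19539 m.
v = −0.0499·637.3·0.33381·[1 + 0.0499·-0.94264/0.19539] = -8.0603 m/s.
|v| = 8.0603 m/s.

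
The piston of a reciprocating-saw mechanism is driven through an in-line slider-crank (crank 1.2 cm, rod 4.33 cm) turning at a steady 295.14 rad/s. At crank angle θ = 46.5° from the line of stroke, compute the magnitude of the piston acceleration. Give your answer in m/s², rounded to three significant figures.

710

ω = 295.1 rad/s
x(θ) = r cosθ + √(L² − r² sin²θ); with ω constant, a = ω²·d²x/dθ².
d²x/dθ² = −r cosθ − r²(cos2θ)/√u − r⁴ sin²2θ/(4u^{3/2}),  u = L² − r² sin²θ = 0.00179912 m².
Substituting r = 0.012 m, L = 0.0433 m, θ = 46.5°: d²x/dθ² = -0.0081503 m.
a = ω²·d²x/dθ² = (295.1)²·(-0.0081503) = -709.96 m/s²;  |a| = 709.96 m/s².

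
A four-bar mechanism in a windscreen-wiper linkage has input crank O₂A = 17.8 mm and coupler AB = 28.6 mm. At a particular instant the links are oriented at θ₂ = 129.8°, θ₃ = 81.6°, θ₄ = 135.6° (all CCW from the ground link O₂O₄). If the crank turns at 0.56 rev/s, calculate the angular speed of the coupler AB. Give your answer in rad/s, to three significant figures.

ω₂ = 3.519 rad/s (from 0.56 rev/s).
Differentiating the loop-closure r₂e^{iθ₂}+r₃e^{iθ₃}=r₁+r₄e^{iθ₄} gives r₂ω₂e^{iθ₂}+r₃ω₃e^{iθ₃}=r₄ω₄e^{iθ₄}.
Eliminating the other unknown: ω₃ = r₂ω₂ sin(θ₄−θ₂) / [r₃ sin(θ₃−θ₄)].
Numerator sine = +0.10106; denominator sine = -0.80902.
Result = 0.0178·3.519·(+0.10106) / (0.0286·(-0.80902)) = -0.27354 rad/s; magnitude 0.27354 rad/s.

0.274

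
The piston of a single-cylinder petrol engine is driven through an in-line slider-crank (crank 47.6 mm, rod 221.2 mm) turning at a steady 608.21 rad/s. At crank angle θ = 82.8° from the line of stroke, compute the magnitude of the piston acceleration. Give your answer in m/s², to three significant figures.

ω = 608.2 rad/s
x(θ) = r cosθ + √(L² − r² sin²θ); with ω constant, a = ω²·d²x/dθ².
d²x/dθ² = −r cosθ − r²(cos2θ)/√u − r⁴ sin²2θ/(4u^{3/2}),  u = L² − r² sin²θ = 0.0466993 m².
Substituting r = 0.0476 m, L = 0.2212 m, θ = 82.8°: d²x/dθ² = +0.0041816 m.
a = ω²·d²x/dθ² = (608.2)²·(+0.0041816) = +1546.9 m/s²;  |a| = 1546.9 m/s².

1550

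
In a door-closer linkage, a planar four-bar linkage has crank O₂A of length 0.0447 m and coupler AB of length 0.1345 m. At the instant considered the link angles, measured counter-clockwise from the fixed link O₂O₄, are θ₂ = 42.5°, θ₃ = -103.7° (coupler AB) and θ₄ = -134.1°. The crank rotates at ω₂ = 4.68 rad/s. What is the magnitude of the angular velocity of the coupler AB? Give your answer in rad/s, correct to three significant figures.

0.182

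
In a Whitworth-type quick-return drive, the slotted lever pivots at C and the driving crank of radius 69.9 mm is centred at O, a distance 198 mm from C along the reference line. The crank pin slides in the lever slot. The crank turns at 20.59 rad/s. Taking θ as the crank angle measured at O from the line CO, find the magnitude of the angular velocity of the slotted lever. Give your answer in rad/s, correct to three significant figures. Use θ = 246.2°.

0.437

ω = 20.59 rad/s
Crank pin A relative to C: A = (d + r cosθ, r sinθ); lever angle φ = atan2(r sinθ, d + r cosθ).
Differentiating tanφ: φ̇ = rω(d cosθ + r)/(d² + r² + 2dr cosθ).
d² + r² + 2dr cosθ = |CA|² = 0.0329197 m²;  d cosθ + r = -0.010002 m.
|ω_lever| = |0.0699·20.59·-0.010002| / 0.0329197 = 0.43728 rad/s.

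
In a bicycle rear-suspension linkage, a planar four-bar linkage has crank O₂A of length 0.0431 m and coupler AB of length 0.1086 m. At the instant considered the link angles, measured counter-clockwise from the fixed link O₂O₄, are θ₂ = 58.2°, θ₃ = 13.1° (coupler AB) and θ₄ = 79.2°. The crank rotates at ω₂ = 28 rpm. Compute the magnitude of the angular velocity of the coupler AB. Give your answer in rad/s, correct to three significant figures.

ω₂ = 2.932 rad/s (from 28 rpm).
Differentiating the loop-closure r₂e^{iθ₂}+r₃e^{iθ₃}=r₁+r₄e^{iθ₄} gives r₂ω₂e^{iθ₂}+r₃ω₃e^{iθ₃}=r₄ω₄e^{iθ₄}.
Eliminating the other unknown: ω₃ = r₂ω₂ sin(θ₄−θ₂) / [r₃ sin(θ₃−θ₄)].
Numerator sine = +0.35837; denominator sine = -0.91425.
Result = 0.0431·2.932·(+0.35837) / (0.1086·(-0.91425)) = -0.45614 rad/s; magnitude 0.45614 rad/s.

0.456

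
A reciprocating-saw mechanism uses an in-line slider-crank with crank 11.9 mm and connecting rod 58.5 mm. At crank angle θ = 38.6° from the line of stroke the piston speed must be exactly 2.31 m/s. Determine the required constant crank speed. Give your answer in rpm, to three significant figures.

2560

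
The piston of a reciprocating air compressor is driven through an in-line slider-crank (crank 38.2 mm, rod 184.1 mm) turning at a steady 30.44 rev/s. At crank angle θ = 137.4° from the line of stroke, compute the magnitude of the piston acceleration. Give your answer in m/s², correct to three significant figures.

ω = 2π·30.4 = 191.3 rad/s
x(θ) = r cosθ + √(L² − r² sin²θ); with ω constant, a = ω²·d²x/dθ².
d²x/dθ² = −r cosθ − r²(cos2θ)/√u − r⁴ sin²2θ/(4u^{3/2}),  u = L² − r² sin²θ = 0.0332242 m².
Substituting r = 0.0382 m, L = 0.1841 m, θ = 137.4°: d²x/dθ² = +0.027362 m.
a = ω²·d²x/dθ² = (191.3)²·(+0.027362) = +1000.9 m/s²;  |a| = 1000.9 m/s².

1000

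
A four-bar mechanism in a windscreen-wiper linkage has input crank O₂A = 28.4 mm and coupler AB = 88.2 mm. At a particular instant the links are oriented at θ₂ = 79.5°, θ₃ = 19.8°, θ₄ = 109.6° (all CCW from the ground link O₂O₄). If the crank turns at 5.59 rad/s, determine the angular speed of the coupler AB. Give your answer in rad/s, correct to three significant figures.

0.903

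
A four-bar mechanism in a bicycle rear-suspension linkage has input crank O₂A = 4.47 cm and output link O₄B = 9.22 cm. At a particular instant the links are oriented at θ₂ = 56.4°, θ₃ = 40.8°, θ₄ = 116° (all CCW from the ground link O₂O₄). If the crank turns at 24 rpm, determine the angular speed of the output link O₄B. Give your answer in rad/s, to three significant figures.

0.339

ω₂ = 2.513 rad/s (from 24 rpm).
Differentiating the loop-closure r₂e^{iθ₂}+r₃e^{iθ₃}=r₁+r₄e^{iθ₄} gives r₂ω₂e^{iθ₂}+r₃ω₃e^{iθ₃}=r₄ω₄e^{iθ₄}.
Eliminating the other unknown: ω₄ = r₂ω₂ sin(θ₂−θ₃) / [r₄ sin(θ₄−θ₃)].
Numerator sine = +0.26892; denominator sine = +0.96682.
Result = 0.0447·2.513·(+0.26892) / (0.0922·(+0.96682)) = +0.33892 rad/s; magnitude 0.33892 rad/s.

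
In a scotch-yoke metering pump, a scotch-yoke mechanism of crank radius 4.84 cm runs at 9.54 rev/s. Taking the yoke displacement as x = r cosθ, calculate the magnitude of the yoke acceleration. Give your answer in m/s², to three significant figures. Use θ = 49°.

114

ω = 59.94 rad/s (from 9.54 rev/s).
x = r cosθ ⇒ ẍ = −rω² cosθ (ω constant).
|a| = rω²|cosθ| = 0.0484·(59.94)²·|cos 49°| = 114.09 m/s².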